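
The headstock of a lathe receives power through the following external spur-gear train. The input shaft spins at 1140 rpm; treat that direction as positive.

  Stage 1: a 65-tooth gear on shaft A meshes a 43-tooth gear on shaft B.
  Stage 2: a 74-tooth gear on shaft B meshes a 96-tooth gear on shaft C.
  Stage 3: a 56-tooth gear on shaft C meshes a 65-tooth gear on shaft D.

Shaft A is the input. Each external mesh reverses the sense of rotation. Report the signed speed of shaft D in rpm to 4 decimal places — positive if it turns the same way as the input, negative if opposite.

-1144.4186 rpm (opposite to input, |ω| = 1144.4186 rpm)

Stage 1 [65T→43T]: ω = 1140.0000×65/43 = 1723.2558 rpm, dir flips to −; running = −1723.2558
Stage 2 [74T→96T]: ω = 1723.2558×74/96 = 1328.3430 rpm, dir flips to +; running = +1328.3430
Stage 3 [56T→65T]: ω = 1328.3430×56/65 = 1144.4186 rpm, dir flips to −; running = −1144.4186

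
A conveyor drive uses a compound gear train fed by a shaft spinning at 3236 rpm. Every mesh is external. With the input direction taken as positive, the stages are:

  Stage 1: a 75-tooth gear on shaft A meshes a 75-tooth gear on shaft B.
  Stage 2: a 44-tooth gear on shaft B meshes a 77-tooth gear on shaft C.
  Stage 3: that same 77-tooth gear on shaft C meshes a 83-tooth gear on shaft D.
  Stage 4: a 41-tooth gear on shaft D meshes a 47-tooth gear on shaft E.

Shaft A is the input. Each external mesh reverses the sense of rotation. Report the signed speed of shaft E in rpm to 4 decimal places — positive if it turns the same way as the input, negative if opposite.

Stage 1 [75T→75T]: ω = 3236.0000×75/75 = 3236.0000 rpm, dir flips to −; running = −3236.0000
Stage 2 [44T→77T]: ω = 3236.0000×44/77 = 1849.1429 rpm, dir flips to +; running = +1849.1429
Stage 3 [77T→83T]: ω = 1849.1429×77/83 = 1715.4699 rpm, dir flips to −; running = −1715.4699
Stage 4 [41T→47T]: ω = 1715.4699×41/47 = 1496.4737 rpm, dir flips to +; running = +1496.4737

+1496.4737 rpm (same as input, |ω| = 1496.4737 rpm)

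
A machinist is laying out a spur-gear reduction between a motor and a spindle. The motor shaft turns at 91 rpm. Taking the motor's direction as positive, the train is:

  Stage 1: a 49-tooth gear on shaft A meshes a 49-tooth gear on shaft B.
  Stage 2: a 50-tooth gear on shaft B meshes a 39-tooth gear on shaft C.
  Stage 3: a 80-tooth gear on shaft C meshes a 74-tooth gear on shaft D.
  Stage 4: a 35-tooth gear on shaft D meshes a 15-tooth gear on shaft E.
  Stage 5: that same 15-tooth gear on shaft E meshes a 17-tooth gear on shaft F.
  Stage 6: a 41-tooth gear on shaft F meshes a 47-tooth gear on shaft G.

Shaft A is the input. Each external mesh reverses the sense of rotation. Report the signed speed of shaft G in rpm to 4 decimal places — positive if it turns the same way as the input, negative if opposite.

Stage 1 [49T→49T]: ω = 91.0000×49/49 = 91.0000 rpm, dir flips to −; running = −91.0000
Stage 2 [50T→39T]: ω = 91.0000×50/39 = 116.6667 rpm, dir flips to +; running = +116.6667
Stage 3 [80T→74T]: ω = 116.6667×80/74 = 126.1261 rpm, dir flips to −; running = −126.1261
Stage 4 [35T→15T]: ω = 126.1261×35/15 = 294.2943 rpm, dir flips to +; running = +294.2943
Stage 5 [15T→17T]: ω = 294.2943×15/17 = 259.6714 rpm, dir flips to −; running = −259.6714
Stage 6 [41T→47T]: ω = 259.6714×41/47 = 226.5219 rpm, dir flips to +; running = +226.5219

+226.5219 rpm (same as input, |ω| = 226.5219 rpm)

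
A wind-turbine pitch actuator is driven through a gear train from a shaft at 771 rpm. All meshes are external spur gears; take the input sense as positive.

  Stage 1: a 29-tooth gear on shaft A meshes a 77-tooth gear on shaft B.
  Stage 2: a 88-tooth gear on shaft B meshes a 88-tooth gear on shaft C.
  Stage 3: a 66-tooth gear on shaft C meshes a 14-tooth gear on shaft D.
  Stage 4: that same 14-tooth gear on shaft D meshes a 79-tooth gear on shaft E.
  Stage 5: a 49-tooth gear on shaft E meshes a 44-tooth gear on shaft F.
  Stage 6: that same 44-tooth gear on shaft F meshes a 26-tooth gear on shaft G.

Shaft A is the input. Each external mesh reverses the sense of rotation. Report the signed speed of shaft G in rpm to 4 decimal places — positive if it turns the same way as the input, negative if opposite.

Stage 1 [29T→77T]: ω = 771.0000×29/77 = 290.3766 rpm, dir flips to −; running = −290.3766
Stage 2 [88T→88T]: ω = 290.3766×88/88 = 290.3766 rpm, dir flips to +; running = +290.3766
Stage 3 [66T→14T]: ω = 290.3766×66/14 = 1368.9184 rpm, dir flips to −; running = −1368.9184
Stage 4 [14T→79T]: ω = 1368.9184×14/79 = 242.5931 rpm, dir flips to +; running = +242.5931
Stage 5 [49T→44T]: ω = 242.5931×49/44 = 270.1605 rpm, dir flips to −; running = −270.1605
Stage 6 [44T→26T]: ω = 270.1605×44/26 = 457.1947 rpm, dir flips to +; running = +457.1947

+457.1947 rpm (same as input, |ω| = 457.1947 rpm)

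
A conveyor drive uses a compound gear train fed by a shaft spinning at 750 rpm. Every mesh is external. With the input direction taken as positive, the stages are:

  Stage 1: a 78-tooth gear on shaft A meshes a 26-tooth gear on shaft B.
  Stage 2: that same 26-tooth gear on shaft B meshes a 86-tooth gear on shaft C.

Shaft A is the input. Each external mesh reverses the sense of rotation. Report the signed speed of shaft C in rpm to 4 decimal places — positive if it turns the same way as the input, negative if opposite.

Stage 1 [78T→26T]: ω = 750.0000×78/26 = 2250.0000 rpm, dir flips to −; running = −2250.0000
Stage 2 [26T→86T]: ω = 2250.0000×26/86 = 680.2326 rpm, dir flips to +; running = +680.2326

+680.2326 rpm (same as input, |ω| = 680.2326 rpm)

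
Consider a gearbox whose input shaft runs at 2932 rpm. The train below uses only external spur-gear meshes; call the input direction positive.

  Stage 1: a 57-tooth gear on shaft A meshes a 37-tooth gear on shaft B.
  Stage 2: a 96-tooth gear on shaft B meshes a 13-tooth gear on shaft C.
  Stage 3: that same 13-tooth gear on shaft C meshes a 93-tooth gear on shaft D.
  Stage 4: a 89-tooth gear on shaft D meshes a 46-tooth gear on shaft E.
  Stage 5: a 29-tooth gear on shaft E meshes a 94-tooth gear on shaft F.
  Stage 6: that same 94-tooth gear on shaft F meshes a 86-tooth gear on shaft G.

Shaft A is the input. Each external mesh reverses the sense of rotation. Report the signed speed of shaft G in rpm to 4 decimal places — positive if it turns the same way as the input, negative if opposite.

Stage 1 [57T→37T]: ω = 2932.0000×57/37 = 4516.8649 rpm, dir flips to −; running = −4516.8649
Stage 2 [96T→13T]: ω = 4516.8649×96/13 = 33355.3098 rpm, dir flips to +; running = +33355.3098
Stage 3 [13T→93T]: ω = 33355.3098×13/93 = 4662.5702 rpm, dir flips to −; running = −4662.5702
Stage 4 [89T→46T]: ω = 4662.5702×89/46 = 9021.0597 rpm, dir flips to +; running = +9021.0597
Stage 5 [29T→94T]: ω = 9021.0597×29/94 = 2783.0929 rpm, dir flips to −; running = −2783.0929
Stage 6 [94T→86T]: ω = 2783.0929×94/86 = 3041.9852 rpm, dir flips to +; running = +3041.9852

+3041.9852 rpm (same as input, |ω| = 3041.9852 rpm)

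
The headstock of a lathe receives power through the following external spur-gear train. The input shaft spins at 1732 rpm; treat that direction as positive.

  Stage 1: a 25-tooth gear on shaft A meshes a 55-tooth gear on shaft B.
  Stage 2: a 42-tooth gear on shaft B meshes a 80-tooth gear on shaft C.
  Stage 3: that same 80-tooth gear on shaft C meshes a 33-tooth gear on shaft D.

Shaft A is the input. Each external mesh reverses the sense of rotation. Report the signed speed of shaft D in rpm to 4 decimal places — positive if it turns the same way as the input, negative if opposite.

Stage 1 [25T→55T]: ω = 1732.0000×25/55 = 787.2727 rpm, dir flips to −; running = −787.2727
Stage 2 [42T→80T]: ω = 787.2727×42/80 = 413.3182 rpm, dir flips to +; running = +413.3182
Stage 3 [80T→33T]: ω = 413.3182×80/33 = 1001.9835 rpm, dir flips to −; running = −1001.9835

-1001.9835 rpm (opposite to input, |ω| = 1001.9835 rpm)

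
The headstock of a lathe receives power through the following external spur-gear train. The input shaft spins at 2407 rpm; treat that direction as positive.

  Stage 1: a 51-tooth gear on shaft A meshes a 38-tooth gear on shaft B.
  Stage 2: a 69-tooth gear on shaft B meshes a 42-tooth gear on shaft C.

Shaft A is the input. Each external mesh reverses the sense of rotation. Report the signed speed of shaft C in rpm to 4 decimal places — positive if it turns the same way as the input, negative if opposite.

+5307.1635 rpm (same as input, |ω| = 5307.1635 rpm)

Stage 1 [51T→38T]: ω = 2407.0000×51/38 = 3230.4474 rpm, dir flips to −; running = −3230.4474
Stage 2 [69T→42T]: ω = 3230.4474×69/42 = 5307.1635 rpm, dir flips to +; running = +5307.1635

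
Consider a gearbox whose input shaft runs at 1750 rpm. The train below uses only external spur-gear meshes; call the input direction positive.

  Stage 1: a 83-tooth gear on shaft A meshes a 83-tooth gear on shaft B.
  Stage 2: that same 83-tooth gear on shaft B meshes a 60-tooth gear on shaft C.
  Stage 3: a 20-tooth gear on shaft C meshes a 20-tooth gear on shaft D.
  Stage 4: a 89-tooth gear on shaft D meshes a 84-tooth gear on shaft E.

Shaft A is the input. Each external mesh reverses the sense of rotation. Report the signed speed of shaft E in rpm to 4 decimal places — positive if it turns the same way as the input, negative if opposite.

Stage 1 [83T→83T]: ω = 1750.0000×83/83 = 1750.0000 rpm, dir flips to −; running = −1750.0000
Stage 2 [83T→60T]: ω = 1750.0000×83/60 = 2420.8333 rpm, dir flips to +; running = +2420.8333
Stage 3 [20T→20T]: ω = 2420.8333×20/20 = 2420.8333 rpm, dir flips to −; running = −2420.8333
Stage 4 [89T→84T]: ω = 2420.8333×89/84 = 2564.9306 rpm, dir flips to +; running = +2564.9306

+2564.9306 rpm (same as input, |ω| = 2564.9306 rpm)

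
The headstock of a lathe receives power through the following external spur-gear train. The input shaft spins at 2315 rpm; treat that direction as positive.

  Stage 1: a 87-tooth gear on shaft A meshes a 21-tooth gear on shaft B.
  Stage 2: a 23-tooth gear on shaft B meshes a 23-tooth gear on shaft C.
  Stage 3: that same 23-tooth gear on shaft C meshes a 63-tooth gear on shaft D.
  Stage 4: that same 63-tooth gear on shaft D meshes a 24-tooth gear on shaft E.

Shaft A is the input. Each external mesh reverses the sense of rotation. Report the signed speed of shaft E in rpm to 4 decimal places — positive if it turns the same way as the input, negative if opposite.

+9191.1012 rpm (same as input, |ω| = 9191.1012 rpm)

Stage 1 [87T→21T]: ω = 2315.0000×87/21 = 9590.7143 rpm, dir flips to −; running = −9590.7143
Stage 2 [23T→23T]: ω = 9590.7143×23/23 = 9590.7143 rpm, dir flips to +; running = +9590.7143
Stage 3 [23T→63T]: ω = 9590.7143×23/63 = 3501.3719 rpm, dir flips to −; running = −3501.3719
Stage 4 [63T→24T]: ω = 3501.3719×63/24 = 9191.1012 rpm, dir flips to +; running = +9191.1012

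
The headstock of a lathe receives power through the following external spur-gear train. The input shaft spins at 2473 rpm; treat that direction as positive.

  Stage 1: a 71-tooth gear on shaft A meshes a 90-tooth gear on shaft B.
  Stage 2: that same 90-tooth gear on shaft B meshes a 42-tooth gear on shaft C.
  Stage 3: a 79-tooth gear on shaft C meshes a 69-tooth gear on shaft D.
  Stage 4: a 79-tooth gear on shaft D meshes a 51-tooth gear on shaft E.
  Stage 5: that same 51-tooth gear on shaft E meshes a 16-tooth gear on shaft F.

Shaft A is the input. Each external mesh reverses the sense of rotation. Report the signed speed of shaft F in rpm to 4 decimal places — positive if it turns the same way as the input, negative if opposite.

-23632.9689 rpm (opposite to input, |ω| = 23632.9689 rpm)

Stage 1 [71T→90T]: ω = 2473.0000×71/90 = 1950.9222 rpm, dir flips to −; running = −1950.9222
Stage 2 [90T→42T]: ω = 1950.9222×90/42 = 4180.5476 rpm, dir flips to +; running = +4180.5476
Stage 3 [79T→69T]: ω = 4180.5476×79/69 = 4786.4241 rpm, dir flips to −; running = −4786.4241
Stage 4 [79T→51T]: ω = 4786.4241×79/51 = 7414.2648 rpm, dir flips to +; running = +7414.2648
Stage 5 [51T→16T]: ω = 7414.2648×51/16 = 23632.9689 rpm, dir flips to −; running = −23632.9689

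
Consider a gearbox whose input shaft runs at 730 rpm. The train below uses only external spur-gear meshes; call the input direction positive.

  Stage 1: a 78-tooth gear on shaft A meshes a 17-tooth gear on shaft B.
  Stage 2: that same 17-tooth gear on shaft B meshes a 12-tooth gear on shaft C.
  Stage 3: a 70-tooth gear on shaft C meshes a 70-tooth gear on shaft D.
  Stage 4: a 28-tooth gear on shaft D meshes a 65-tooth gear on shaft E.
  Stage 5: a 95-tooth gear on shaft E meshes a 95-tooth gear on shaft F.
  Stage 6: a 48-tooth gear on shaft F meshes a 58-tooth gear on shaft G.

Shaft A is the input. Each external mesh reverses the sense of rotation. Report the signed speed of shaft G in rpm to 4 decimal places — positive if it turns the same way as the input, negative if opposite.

Stage 1 [78T→17T]: ω = 730.0000×78/17 = 3349.4118 rpm, dir flips to −; running = −3349.4118
Stage 2 [17T→12T]: ω = 3349.4118×17/12 = 4745.0000 rpm, dir flips to +; running = +4745.0000
Stage 3 [70T→70T]: ω = 4745.0000×70/70 = 4745.0000 rpm, dir flips to −; running = −4745.0000
Stage 4 [28T→65T]: ω = 4745.0000×28/65 = 2044.0000 rpm, dir flips to +; running = +2044.0000
Stage 5 [95T→95T]: ω = 2044.0000×95/95 = 2044.0000 rpm, dir flips to −; running = −2044.0000
Stage 6 [48T→58T]: ω = 2044.0000×48/58 = 1691.5862 rpm, dir flips to +; running = +1691.5862

+1691.5862 rpm (same as input, |ω| = 1691.5862 rpm)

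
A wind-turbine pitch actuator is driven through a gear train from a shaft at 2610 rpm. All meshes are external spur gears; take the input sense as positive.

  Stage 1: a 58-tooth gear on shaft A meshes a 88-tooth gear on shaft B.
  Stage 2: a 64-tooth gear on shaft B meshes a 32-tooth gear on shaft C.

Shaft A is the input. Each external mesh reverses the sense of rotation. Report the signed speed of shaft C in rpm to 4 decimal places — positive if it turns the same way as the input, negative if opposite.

+3440.4545 rpm (same as input, |ω| = 3440.4545 rpm)

Stage 1 [58T→88T]: ω = 2610.0000×58/88 = 1720.2273 rpm, dir flips to −; running = −1720.2273
Stage 2 [64T→32T]: ω = 1720.2273×64/32 = 3440.4545 rpm, dir flips to +; running = +3440.4545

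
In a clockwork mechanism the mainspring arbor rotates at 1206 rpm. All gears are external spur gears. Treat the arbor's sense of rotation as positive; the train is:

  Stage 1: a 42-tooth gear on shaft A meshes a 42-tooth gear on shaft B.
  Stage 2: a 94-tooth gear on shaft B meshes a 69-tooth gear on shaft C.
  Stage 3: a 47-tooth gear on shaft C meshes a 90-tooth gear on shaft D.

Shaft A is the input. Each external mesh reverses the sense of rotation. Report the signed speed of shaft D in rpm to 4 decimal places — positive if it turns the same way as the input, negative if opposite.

Stage 1 [42T→42T]: ω = 1206.0000×42/42 = 1206.0000 rpm, dir flips to −; running = −1206.0000
Stage 2 [94T→69T]: ω = 1206.0000×94/69 = 1642.9565 rpm, dir flips to +; running = +1642.9565
Stage 3 [47T→90T]: ω = 1642.9565×47/90 = 857.9884 rpm, dir flips to −; running = −857.9884

-857.9884 rpm (opposite to input, |ω| = 857.9884 rpm)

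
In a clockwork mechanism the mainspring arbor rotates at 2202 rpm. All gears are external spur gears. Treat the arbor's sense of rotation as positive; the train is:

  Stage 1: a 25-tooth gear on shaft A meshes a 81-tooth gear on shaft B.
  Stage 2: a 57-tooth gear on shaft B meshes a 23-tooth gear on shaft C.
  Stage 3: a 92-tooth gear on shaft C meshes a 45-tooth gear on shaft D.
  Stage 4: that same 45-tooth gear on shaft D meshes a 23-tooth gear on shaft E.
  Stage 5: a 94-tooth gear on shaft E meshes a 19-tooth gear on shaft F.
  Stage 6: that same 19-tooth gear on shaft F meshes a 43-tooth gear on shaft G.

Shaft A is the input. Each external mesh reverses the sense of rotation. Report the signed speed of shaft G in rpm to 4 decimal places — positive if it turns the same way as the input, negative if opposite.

Stage 1 [25T→81T]: ω = 2202.0000×25/81 = 679.6296 rpm, dir flips to −; running = −679.6296
Stage 2 [57T→23T]: ω = 679.6296×57/23 = 1684.2995 rpm, dir flips to +; running = +1684.2995
Stage 3 [92T→45T]: ω = 1684.2995×92/45 = 3443.4568 rpm, dir flips to −; running = −3443.4568
Stage 4 [45T→23T]: ω = 3443.4568×45/23 = 6737.1981 rpm, dir flips to +; running = +6737.1981
Stage 5 [94T→19T]: ω = 6737.1981×94/19 = 33331.4010 rpm, dir flips to −; running = −33331.4010
Stage 6 [19T→43T]: ω = 33331.4010×19/43 = 14727.8283 rpm, dir flips to +; running = +14727.8283

+14727.8283 rpm (same as input, |ω| = 14727.8283 rpm)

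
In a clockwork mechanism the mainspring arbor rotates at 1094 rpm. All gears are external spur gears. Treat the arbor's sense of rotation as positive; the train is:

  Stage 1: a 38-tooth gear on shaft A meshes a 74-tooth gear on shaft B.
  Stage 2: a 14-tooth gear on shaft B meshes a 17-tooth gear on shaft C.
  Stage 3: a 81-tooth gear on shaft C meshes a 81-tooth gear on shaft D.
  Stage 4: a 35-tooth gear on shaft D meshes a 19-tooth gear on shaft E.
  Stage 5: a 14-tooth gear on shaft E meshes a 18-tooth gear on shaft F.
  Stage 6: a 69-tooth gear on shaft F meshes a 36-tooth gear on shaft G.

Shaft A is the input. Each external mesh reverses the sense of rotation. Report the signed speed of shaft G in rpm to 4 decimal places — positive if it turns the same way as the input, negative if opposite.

Stage 1 [38T→74T]: ω = 1094.0000×38/74 = 561.7838 rpm, dir flips to −; running = −561.7838
Stage 2 [14T→17T]: ω = 561.7838×14/17 = 462.6455 rpm, dir flips to +; running = +462.6455
Stage 3 [81T→81T]: ω = 462.6455×81/81 = 462.6455 rpm, dir flips to −; running = −462.6455
Stage 4 [35T→19T]: ω = 462.6455×35/19 = 852.2417 rpm, dir flips to +; running = +852.2417
Stage 5 [14T→18T]: ω = 852.2417×14/18 = 662.8546 rpm, dir flips to −; running = −662.8546
Stage 6 [69T→36T]: ω = 662.8546×69/36 = 1270.4714 rpm, dir flips to +; running = +1270.4714

+1270.4714 rpm (same as input, |ω| = 1270.4714 rpm)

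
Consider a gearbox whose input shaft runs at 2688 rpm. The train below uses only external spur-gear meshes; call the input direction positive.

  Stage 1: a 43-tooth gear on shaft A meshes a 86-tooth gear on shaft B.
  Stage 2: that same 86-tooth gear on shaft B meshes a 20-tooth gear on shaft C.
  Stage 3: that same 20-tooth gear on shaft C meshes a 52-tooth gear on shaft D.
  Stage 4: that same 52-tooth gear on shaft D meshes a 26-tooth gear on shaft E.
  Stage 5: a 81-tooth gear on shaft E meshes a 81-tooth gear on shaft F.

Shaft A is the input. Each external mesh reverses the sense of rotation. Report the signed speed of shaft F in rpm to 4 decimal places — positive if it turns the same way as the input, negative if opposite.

-4445.5385 rpm (opposite to input, |ω| = 4445.5385 rpm)

Stage 1 [43T→86T]: ω = 2688.0000×43/86 = 1344.0000 rpm, dir flips to −; running = −1344.0000
Stage 2 [86T→20T]: ω = 1344.0000×86/20 = 5779.2000 rpm, dir flips to +; running = +5779.2000
Stage 3 [20T→52T]: ω = 5779.2000×20/52 = 2222.7692 rpm, dir flips to −; running = −2222.7692
Stage 4 [52T→26T]: ω = 2222.7692×52/26 = 4445.5385 rpm, dir flips to +; running = +4445.5385
Stage 5 [81T→81T]: ω = 4445.5385×81/81 = 4445.5385 rpm, dir flips to −; running = −4445.5385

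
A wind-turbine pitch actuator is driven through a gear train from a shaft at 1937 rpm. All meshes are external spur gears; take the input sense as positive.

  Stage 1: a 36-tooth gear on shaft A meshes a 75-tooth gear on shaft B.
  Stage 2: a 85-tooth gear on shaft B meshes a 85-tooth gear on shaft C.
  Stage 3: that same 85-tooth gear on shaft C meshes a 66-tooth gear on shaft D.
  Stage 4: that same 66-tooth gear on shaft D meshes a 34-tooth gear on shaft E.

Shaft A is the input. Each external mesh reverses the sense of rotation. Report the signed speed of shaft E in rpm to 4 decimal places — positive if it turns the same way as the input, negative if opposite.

+2324.4000 rpm (same as input, |ω| = 2324.4000 rpm)

Stage 1 [36T→75T]: ω = 1937.0000×36/75 = 929.7600 rpm, dir flips to −; running = −929.7600
Stage 2 [85T→85T]: ω = 929.7600×85/85 = 929.7600 rpm, dir flips to +; running = +929.7600
Stage 3 [85T→66T]: ω = 929.7600×85/66 = 1197.4182 rpm, dir flips to −; running = −1197.4182
Stage 4 [66T→34T]: ω = 1197.4182×66/34 = 2324.4000 rpm, dir flips to +; running = +2324.4000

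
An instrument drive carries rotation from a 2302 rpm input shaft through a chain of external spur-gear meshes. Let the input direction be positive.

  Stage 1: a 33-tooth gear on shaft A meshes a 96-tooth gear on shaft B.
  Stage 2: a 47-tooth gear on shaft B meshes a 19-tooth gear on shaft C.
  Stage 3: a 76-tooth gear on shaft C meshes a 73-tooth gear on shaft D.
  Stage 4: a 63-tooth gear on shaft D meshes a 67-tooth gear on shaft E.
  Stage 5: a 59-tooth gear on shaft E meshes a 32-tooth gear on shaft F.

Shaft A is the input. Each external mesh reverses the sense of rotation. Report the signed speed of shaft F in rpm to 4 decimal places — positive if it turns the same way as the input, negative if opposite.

-3533.0582 rpm (opposite to input, |ω| = 3533.0582 rpm)

Stage 1 [33T→96T]: ω = 2302.0000×33/96 = 791.3125 rpm, dir flips to −; running = −791.3125
Stage 2 [47T→19T]: ω = 791.3125×47/19 = 1957.4572 rpm, dir flips to +; running = +1957.4572
Stage 3 [76T→73T]: ω = 1957.4572×76/73 = 2037.9007 rpm, dir flips to −; running = −2037.9007
Stage 4 [63T→67T]: ω = 2037.9007×63/67 = 1916.2350 rpm, dir flips to +; running = +1916.2350
Stage 5 [59T→32T]: ω = 1916.2350×59/32 = 3533.0582 rpm, dir flips to −; running = −3533.0582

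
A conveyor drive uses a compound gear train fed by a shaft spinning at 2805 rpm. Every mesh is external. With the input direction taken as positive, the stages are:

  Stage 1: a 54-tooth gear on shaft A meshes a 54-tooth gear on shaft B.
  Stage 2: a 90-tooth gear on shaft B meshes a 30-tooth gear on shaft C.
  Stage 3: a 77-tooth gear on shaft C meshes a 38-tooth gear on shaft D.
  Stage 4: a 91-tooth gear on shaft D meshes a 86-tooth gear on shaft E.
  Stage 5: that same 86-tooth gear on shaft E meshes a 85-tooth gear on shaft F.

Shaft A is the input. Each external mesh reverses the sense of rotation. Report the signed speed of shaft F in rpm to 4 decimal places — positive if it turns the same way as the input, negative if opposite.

Stage 1 [54T→54T]: ω = 2805.0000×54/54 = 2805.0000 rpm, dir flips to −; running = −2805.0000
Stage 2 [90T→30T]: ω = 2805.0000×90/30 = 8415.0000 rpm, dir flips to +; running = +8415.0000
Stage 3 [77T→38T]: ω = 8415.0000×77/38 = 17051.4474 rpm, dir flips to −; running = −17051.4474
Stage 4 [91T→86T]: ω = 17051.4474×91/86 = 18042.8106 rpm, dir flips to +; running = +18042.8106
Stage 5 [86T→85T]: ω = 18042.8106×86/85 = 18255.0789 rpm, dir flips to −; running = −18255.0789

-18255.0789 rpm (opposite to input, |ω| = 18255.0789 rpm)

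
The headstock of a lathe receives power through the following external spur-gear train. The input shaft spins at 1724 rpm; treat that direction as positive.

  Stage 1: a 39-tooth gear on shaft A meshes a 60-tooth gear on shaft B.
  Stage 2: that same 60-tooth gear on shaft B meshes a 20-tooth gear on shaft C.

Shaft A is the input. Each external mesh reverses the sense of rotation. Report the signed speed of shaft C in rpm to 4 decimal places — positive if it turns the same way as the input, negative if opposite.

Stage 1 [39T→60T]: ω = 1724.0000×39/60 = 1120.6000 rpm, dir flips to −; running = −1120.6000
Stage 2 [60T→20T]: ω = 1120.6000×60/20 = 3361.8000 rpm, dir flips to +; running = +3361.8000

+3361.8000 rpm (same as input, |ω| = 3361.8000 rpm)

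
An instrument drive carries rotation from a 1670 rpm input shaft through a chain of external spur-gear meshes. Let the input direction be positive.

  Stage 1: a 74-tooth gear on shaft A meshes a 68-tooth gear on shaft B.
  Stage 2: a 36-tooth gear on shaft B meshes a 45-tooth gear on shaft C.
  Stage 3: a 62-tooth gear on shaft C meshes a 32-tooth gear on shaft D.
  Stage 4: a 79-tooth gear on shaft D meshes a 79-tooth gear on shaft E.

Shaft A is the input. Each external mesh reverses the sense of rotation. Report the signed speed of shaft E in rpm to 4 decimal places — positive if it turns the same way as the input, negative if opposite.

+2816.8971 rpm (same as input, |ω| = 2816.8971 rpm)

Stage 1 [74T→68T]: ω = 1670.0000×74/68 = 1817.3529 rpm, dir flips to −; running = −1817.3529
Stage 2 [36T→45T]: ω = 1817.3529×36/45 = 1453.8824 rpm, dir flips to +; running = +1453.8824
Stage 3 [62T→32T]: ω = 1453.8824×62/32 = 2816.8971 rpm, dir flips to −; running = −2816.8971
Stage 4 [79T→79T]: ω = 2816.8971×79/79 = 2816.8971 rpm, dir flips to +; running = +2816.8971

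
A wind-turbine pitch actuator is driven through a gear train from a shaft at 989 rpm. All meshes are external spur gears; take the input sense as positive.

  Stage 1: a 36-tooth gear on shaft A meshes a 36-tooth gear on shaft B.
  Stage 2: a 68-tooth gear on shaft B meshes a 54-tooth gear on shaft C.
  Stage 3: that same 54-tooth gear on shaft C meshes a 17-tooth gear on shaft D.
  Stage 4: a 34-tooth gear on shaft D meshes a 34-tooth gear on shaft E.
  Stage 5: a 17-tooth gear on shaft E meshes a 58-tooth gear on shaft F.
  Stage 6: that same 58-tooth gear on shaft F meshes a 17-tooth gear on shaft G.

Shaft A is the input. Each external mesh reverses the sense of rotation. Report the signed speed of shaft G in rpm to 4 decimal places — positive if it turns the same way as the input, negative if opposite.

Stage 1 [36T→36T]: ω = 989.0000×36/36 = 989.0000 rpm, dir flips to −; running = −989.0000
Stage 2 [68T→54T]: ω = 989.0000×68/54 = 1245.4074 rpm, dir flips to +; running = +1245.4074
Stage 3 [54T→17T]: ω = 1245.4074×54/17 = 3956.0000 rpm, dir flips to −; running = −3956.0000
Stage 4 [34T→34T]: ω = 3956.0000×34/34 = 3956.0000 rpm, dir flips to +; running = +3956.0000
Stage 5 [17T→58T]: ω = 3956.0000×17/58 = 1159.5172 rpm, dir flips to −; running = −1159.5172
Stage 6 [58T→17T]: ω = 1159.5172×58/17 = 3956.0000 rpm, dir flips to +; running = +3956.0000

+3956.0000 rpm (same as input, |ω| = 3956.0000 rpm)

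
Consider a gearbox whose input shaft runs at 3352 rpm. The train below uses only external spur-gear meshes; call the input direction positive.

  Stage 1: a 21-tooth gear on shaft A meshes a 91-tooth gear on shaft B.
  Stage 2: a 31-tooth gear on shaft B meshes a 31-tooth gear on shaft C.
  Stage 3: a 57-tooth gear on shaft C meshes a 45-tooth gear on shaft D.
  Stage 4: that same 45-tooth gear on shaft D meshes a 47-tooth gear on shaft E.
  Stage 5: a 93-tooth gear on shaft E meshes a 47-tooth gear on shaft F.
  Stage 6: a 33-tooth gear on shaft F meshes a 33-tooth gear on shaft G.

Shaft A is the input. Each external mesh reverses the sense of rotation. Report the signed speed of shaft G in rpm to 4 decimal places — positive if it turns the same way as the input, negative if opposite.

Stage 1 [21T→91T]: ω = 3352.0000×21/91 = 773.5385 rpm, dir flips to −; running = −773.5385
Stage 2 [31T→31T]: ω = 773.5385×31/31 = 773.5385 rpm, dir flips to +; running = +773.5385
Stage 3 [57T→45T]: ω = 773.5385×57/45 = 979.8154 rpm, dir flips to −; running = −979.8154
Stage 4 [45T→47T]: ω = 979.8154×45/47 = 938.1211 rpm, dir flips to +; running = +938.1211
Stage 5 [93T→47T]: ω = 938.1211×93/47 = 1856.2822 rpm, dir flips to −; running = −1856.2822
Stage 6 [33T→33T]: ω = 1856.2822×33/33 = 1856.2822 rpm, dir flips to +; running = +1856.2822

+1856.2822 rpm (same as input, |ω| = 1856.2822 rpm)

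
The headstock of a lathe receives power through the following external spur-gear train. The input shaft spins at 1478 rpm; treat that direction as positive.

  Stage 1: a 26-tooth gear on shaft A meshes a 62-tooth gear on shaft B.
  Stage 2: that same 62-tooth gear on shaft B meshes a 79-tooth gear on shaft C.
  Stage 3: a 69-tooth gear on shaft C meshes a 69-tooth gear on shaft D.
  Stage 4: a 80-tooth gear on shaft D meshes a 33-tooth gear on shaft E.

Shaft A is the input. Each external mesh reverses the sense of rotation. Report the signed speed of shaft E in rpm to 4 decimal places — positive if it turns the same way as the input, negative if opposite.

+1179.2252 rpm (same as input, |ω| = 1179.2252 rpm)

Stage 1 [26T→62T]: ω = 1478.0000×26/62 = 619.8065 rpm, dir flips to −; running = −619.8065
Stage 2 [62T→79T]: ω = 619.8065×62/79 = 486.4304 rpm, dir flips to +; running = +486.4304
Stage 3 [69T→69T]: ω = 486.4304×69/69 = 486.4304 rpm, dir flips to −; running = −486.4304
Stage 4 [80T→33T]: ω = 486.4304×80/33 = 1179.2252 rpm, dir flips to +; running = +1179.2252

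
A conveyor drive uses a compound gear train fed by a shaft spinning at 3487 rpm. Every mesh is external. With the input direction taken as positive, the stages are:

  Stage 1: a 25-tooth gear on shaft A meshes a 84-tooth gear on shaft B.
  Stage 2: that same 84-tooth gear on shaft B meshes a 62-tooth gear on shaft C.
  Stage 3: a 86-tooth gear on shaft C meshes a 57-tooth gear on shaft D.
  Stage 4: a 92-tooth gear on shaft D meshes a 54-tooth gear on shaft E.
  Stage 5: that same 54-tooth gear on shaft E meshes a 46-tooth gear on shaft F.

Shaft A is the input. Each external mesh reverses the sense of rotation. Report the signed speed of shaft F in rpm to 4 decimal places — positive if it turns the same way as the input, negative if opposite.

Stage 1 [25T→84T]: ω = 3487.0000×25/84 = 1037.7976 rpm, dir flips to −; running = −1037.7976
Stage 2 [84T→62T]: ω = 1037.7976×84/62 = 1406.0484 rpm, dir flips to +; running = +1406.0484
Stage 3 [86T→57T]: ω = 1406.0484×86/57 = 2121.4063 rpm, dir flips to −; running = −2121.4063
Stage 4 [92T→54T]: ω = 2121.4063×92/54 = 3614.2478 rpm, dir flips to +; running = +3614.2478
Stage 5 [54T→46T]: ω = 3614.2478×54/46 = 4242.8127 rpm, dir flips to −; running = −4242.8127

-4242.8127 rpm (opposite to input, |ω| = 4242.8127 rpm)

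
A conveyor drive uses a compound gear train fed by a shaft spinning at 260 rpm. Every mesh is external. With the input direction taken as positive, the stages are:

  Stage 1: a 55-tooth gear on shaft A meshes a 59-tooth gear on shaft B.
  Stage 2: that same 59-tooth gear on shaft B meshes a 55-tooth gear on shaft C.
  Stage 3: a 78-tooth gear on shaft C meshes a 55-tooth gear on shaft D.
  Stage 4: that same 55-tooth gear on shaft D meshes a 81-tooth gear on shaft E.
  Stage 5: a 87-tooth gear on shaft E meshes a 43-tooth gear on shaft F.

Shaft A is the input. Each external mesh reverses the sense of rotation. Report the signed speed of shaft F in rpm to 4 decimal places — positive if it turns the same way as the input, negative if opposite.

-506.5633 rpm (opposite to input, |ω| = 506.5633 rpm)

Stage 1 [55T→59T]: ω = 260.0000×55/59 = 242.3729 rpm, dir flips to −; running = −242.3729
Stage 2 [59T→55T]: ω = 242.3729×59/55 = 260.0000 rpm, dir flips to +; running = +260.0000
Stage 3 [78T→55T]: ω = 260.0000×78/55 = 368.7273 rpm, dir flips to −; running = −368.7273
Stage 4 [55T→81T]: ω = 368.7273×55/81 = 250.3704 rpm, dir flips to +; running = +250.3704
Stage 5 [87T→43T]: ω = 250.3704×87/43 = 506.5633 rpm, dir flips to −; running = −506.5633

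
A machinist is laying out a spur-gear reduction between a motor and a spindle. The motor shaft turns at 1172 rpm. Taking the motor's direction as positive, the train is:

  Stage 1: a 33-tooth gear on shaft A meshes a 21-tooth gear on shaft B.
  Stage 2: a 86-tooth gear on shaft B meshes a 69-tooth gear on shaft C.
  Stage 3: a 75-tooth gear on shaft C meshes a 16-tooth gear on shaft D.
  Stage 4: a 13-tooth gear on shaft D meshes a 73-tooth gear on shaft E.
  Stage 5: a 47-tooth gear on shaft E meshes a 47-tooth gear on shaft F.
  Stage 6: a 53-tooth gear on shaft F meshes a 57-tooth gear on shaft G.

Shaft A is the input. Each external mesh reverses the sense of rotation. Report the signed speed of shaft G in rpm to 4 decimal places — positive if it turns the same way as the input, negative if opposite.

Stage 1 [33T→21T]: ω = 1172.0000×33/21 = 1841.7143 rpm, dir flips to −; running = −1841.7143
Stage 2 [86T→69T]: ω = 1841.7143×86/69 = 2295.4700 rpm, dir flips to +; running = +2295.4700
Stage 3 [75T→16T]: ω = 2295.4700×75/16 = 10760.0155 rpm, dir flips to −; running = −10760.0155
Stage 4 [13T→73T]: ω = 10760.0155×13/73 = 1916.1671 rpm, dir flips to +; running = +1916.1671
Stage 5 [47T→47T]: ω = 1916.1671×47/47 = 1916.1671 rpm, dir flips to −; running = −1916.1671
Stage 6 [53T→57T]: ω = 1916.1671×53/57 = 1781.6993 rpm, dir flips to +; running = +1781.6993

+1781.6993 rpm (same as input, |ω| = 1781.6993 rpm)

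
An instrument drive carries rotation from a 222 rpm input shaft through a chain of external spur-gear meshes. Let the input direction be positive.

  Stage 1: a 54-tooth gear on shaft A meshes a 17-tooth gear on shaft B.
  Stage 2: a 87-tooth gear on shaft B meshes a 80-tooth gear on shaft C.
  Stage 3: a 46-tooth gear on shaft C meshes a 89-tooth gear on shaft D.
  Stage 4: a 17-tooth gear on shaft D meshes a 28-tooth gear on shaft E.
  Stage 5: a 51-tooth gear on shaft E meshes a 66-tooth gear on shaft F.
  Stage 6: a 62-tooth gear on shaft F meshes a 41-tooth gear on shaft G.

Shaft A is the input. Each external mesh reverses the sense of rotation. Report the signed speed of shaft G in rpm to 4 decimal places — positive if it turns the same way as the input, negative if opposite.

Stage 1 [54T→17T]: ω = 222.0000×54/17 = 705.1765 rpm, dir flips to −; running = −705.1765
Stage 2 [87T→80T]: ω = 705.1765×87/80 = 766.8794 rpm, dir flips to +; running = +766.8794
Stage 3 [46T→89T]: ω = 766.8794×46/89 = 396.3646 rpm, dir flips to −; running = −396.3646
Stage 4 [17T→28T]: ω = 396.3646×17/28 = 240.6500 rpm, dir flips to +; running = +240.6500
Stage 5 [51T→66T]: ω = 240.6500×51/66 = 185.9568 rpm, dir flips to −; running = −185.9568
Stage 6 [62T→41T]: ω = 185.9568×62/41 = 281.2029 rpm, dir flips to +; running = +281.2029

+281.2029 rpm (same as input, |ω| = 281.2029 rpm)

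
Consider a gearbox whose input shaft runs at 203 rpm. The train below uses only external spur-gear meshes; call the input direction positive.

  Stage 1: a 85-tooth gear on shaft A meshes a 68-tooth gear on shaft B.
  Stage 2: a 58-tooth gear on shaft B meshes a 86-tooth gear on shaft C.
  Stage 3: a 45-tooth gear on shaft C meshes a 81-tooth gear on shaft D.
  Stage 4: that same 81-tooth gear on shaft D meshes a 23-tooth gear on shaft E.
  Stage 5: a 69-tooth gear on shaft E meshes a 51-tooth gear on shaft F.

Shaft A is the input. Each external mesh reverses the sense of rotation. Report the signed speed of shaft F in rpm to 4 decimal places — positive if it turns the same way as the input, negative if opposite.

-453.0010 rpm (opposite to input, |ω| = 453.0010 rpm)

Stage 1 [85T→68T]: ω = 203.0000×85/68 = 253.7500 rpm, dir flips to −; running = −253.7500
Stage 2 [58T→86T]: ω = 253.7500×58/86 = 171.1337 rpm, dir flips to +; running = +171.1337
Stage 3 [45T→81T]: ω = 171.1337×45/81 = 95.0743 rpm, dir flips to −; running = −95.0743
Stage 4 [81T→23T]: ω = 95.0743×81/23 = 334.8268 rpm, dir flips to +; running = +334.8268
Stage 5 [69T→51T]: ω = 334.8268×69/51 = 453.0010 rpm, dir flips to −; running = −453.0010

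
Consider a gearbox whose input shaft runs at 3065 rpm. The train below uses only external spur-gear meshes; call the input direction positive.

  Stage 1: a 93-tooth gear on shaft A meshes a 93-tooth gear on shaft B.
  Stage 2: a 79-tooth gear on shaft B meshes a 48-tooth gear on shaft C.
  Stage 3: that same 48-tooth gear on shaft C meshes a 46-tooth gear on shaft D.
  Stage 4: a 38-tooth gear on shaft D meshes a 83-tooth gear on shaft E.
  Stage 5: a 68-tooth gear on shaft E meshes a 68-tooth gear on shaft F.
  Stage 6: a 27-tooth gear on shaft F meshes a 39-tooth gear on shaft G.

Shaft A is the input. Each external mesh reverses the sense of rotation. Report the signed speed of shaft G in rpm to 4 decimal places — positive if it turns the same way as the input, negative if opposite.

Stage 1 [93T→93T]: ω = 3065.0000×93/93 = 3065.0000 rpm, dir flips to −; running = −3065.0000
Stage 2 [79T→48T]: ω = 3065.0000×79/48 = 5044.4792 rpm, dir flips to +; running = +5044.4792
Stage 3 [48T→46T]: ω = 5044.4792×48/46 = 5263.8043 rpm, dir flips to −; running = −5263.8043
Stage 4 [38T→83T]: ω = 5263.8043×38/83 = 2409.9345 rpm, dir flips to +; running = +2409.9345
Stage 5 [68T→68T]: ω = 2409.9345×68/68 = 2409.9345 rpm, dir flips to −; running = −2409.9345
Stage 6 [27T→39T]: ω = 2409.9345×27/39 = 1668.4162 rpm, dir flips to +; running = +1668.4162

+1668.4162 rpm (same as input, |ω| = 1668.4162 rpm)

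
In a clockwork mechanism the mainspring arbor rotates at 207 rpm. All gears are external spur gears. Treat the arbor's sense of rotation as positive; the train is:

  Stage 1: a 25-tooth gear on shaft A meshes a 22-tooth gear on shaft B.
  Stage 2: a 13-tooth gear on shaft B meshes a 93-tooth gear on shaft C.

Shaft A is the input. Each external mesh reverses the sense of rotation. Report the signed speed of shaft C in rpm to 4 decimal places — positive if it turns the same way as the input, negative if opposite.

Stage 1 [25T→22T]: ω = 207.0000×25/22 = 235.2273 rpm, dir flips to −; running = −235.2273
Stage 2 [13T→93T]: ω = 235.2273×13/93 = 32.8812 rpm, dir flips to +; running = +32.8812

+32.8812 rpm (same as input, |ω| = 32.8812 rpm)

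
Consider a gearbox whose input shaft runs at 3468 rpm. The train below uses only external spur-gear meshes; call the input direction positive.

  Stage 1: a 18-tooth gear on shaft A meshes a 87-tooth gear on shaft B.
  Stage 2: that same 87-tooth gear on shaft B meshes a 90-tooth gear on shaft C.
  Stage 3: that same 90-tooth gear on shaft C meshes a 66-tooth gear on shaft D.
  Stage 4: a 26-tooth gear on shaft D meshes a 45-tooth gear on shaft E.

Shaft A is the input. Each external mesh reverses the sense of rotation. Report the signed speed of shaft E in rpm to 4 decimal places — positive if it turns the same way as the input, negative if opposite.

+546.4727 rpm (same as input, |ω| = 546.4727 rpm)

Stage 1 [18T→87T]: ω = 3468.0000×18/87 = 717.5172 rpm, dir flips to −; running = −717.5172
Stage 2 [87T→90T]: ω = 717.5172×87/90 = 693.6000 rpm, dir flips to +; running = +693.6000
Stage 3 [90T→66T]: ω = 693.6000×90/66 = 945.8182 rpm, dir flips to −; running = −945.8182
Stage 4 [26T→45T]: ω = 945.8182×26/45 = 546.4727 rpm, dir flips to +; running = +546.4727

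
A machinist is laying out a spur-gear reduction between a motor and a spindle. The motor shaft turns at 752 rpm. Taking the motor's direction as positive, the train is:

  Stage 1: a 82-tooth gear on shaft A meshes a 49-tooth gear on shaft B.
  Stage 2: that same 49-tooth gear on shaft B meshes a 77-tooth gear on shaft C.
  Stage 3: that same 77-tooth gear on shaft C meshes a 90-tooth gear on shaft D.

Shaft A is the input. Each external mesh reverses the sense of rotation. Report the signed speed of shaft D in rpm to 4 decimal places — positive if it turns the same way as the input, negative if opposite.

Stage 1 [82T→49T]: ω = 752.0000×82/49 = 1258.4490 rpm, dir flips to −; running = −1258.4490
Stage 2 [49T→77T]: ω = 1258.4490×49/77 = 800.8312 rpm, dir flips to +; running = +800.8312
Stage 3 [77T→90T]: ω = 800.8312×77/90 = 685.1556 rpm, dir flips to −; running = −685.1556

-685.1556 rpm (opposite to input, |ω| = 685.1556 rpm)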